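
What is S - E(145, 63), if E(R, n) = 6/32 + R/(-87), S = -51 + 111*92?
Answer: 487799/48 ≈ 10162.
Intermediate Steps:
S = 10161 (S = -51 + 10212 = 10161)
E(R, n) = 3/16 - R/87 (E(R, n) = 6*(1/32) + R*(-1/87) = 3/16 - R/87)
S - E(145, 63) = 10161 - (3/16 - 1/87*145) = 10161 - (3/16 - 5/3) = 10161 - 1*(-71/48) = 10161 + 71/48 = 487799/48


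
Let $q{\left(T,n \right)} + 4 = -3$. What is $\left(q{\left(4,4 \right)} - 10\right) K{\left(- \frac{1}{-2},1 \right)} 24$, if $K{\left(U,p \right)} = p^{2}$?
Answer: $-408$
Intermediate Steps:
$q{\left(T,n \right)} = -7$ ($q{\left(T,n \right)} = -4 - 3 = -7$)
$\left(q{\left(4,4 \right)} - 10\right) K{\left(- \frac{1}{-2},1 \right)} 24 = \left(-7 - 10\right) 1^{2} \cdot 24 = \left(-7 - 10\right) 1 \cdot 24 = \left(-17\right) 1 \cdot 24 = \left(-17\right) 24 = -408$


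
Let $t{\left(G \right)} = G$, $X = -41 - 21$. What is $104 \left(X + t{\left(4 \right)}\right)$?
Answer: $-6032$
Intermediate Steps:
$X = -62$
$104 \left(X + t{\left(4 \right)}\right) = 104 \left(-62 + 4\right) = 104 \left(-58\right) = -6032$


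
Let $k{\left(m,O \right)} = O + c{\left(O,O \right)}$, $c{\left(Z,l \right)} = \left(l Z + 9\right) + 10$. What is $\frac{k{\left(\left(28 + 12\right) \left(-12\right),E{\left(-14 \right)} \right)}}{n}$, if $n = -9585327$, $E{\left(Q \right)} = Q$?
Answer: $- \frac{67}{3195109} \approx -2.097 \cdot 10^{-5}$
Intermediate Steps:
$c{\left(Z,l \right)} = 19 + Z l$ ($c{\left(Z,l \right)} = \left(Z l + 9\right) + 10 = \left(9 + Z l\right) + 10 = 19 + Z l$)
$k{\left(m,O \right)} = 19 + O + O^{2}$ ($k{\left(m,O \right)} = O + \left(19 + O O\right) = O + \left(19 + O^{2}\right) = 19 + O + O^{2}$)
$\frac{k{\left(\left(28 + 12\right) \left(-12\right),E{\left(-14 \right)} \right)}}{n} = \frac{19 - 14 + \left(-14\right)^{2}}{-9585327} = \left(19 - 14 + 196\right) \left(- \frac{1}{9585327}\right) = 201 \left(- \frac{1}{9585327}\right) = - \frac{67}{3195109}$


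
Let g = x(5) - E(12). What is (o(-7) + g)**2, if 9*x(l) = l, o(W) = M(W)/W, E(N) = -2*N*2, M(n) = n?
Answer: 198916/81 ≈ 2455.8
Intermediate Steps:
E(N) = -4*N
o(W) = 1 (o(W) = W/W = 1)
x(l) = l/9
g = 437/9 (g = (1/9)*5 - (-4)*12 = 5/9 - 1*(-48) = 5/9 + 48 = 437/9 ≈ 48.556)
(o(-7) + g)**2 = (1 + 437/9)**2 = (446/9)**2 = 198916/81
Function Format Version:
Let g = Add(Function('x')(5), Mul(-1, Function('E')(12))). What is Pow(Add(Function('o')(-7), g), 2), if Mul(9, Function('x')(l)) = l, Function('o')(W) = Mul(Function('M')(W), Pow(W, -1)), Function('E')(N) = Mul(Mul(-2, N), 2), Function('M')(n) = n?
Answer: Rational(198916, 81) ≈ 2455.8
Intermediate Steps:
Function('E')(N) = Mul(-4, N)
Function('o')(W) = 1 (Function('o')(W) = Mul(W, Pow(W, -1)) = 1)
Function('x')(l) = Mul(Rational(1, 9), l)
g = Rational(437, 9) (g = Add(Mul(Rational(1, 9), 5), Mul(-1, Mul(-4, 12))) = Add(Rational(5, 9), Mul(-1, -48)) = Add(Rational(5, 9), 48) = Rational(437, 9) ≈ 48.556)
Pow(Add(Function('o')(-7), g), 2) = Pow(Add(1, Rational(437, 9)), 2) = Pow(Rational(446, 9), 2) = Rational(198916, 81)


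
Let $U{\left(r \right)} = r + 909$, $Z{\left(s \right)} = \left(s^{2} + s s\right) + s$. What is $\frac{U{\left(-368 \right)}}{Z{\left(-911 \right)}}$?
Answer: $\frac{541}{1658931} \approx 0.00032611$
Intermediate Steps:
$Z{\left(s \right)} = s + 2 s^{2}$ ($Z{\left(s \right)} = \left(s^{2} + s^{2}\right) + s = 2 s^{2} + s = s + 2 s^{2}$)
$U{\left(r \right)} = 909 + r$
$\frac{U{\left(-368 \right)}}{Z{\left(-911 \right)}} = \frac{909 - 368}{\left(-911\right) \left(1 + 2 \left(-911\right)\right)} = \frac{541}{\left(-911\right) \left(1 - 1822\right)} = \frac{541}{\left(-911\right) \left(-1821\right)} = \frac{541}{1658931}$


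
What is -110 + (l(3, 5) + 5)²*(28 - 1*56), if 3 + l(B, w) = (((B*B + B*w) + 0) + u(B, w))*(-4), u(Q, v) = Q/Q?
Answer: -269022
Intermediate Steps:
u(Q, v) = 1
l(B, w) = -7 - 4*B² - 4*B*w (l(B, w) = -3 + (((B*B + B*w) + 0) + 1)*(-4) = -3 + (((B² + B*w) + 0) + 1)*(-4) = -3 + ((B² + B*w) + 1)*(-4) = -3 + (1 + B² + B*w)*(-4) = -3 + (-4 - 4*B² - 4*B*w) = -7 - 4*B² - 4*B*w)
-110 + (l(3, 5) + 5)²*(28 - 1*56) = -110 + ((-7 - 4*3² - 4*3*5) + 5)²*(28 - 1*56) = -110 + ((-7 - 4*9 - 60) + 5)²*(28 - 56) = -110 + ((-7 - 36 - 60) + 5)²*(-28) = -110 + (-103 + 5)²*(-28) = -110 + (-98)²*(-28) = -110 + 9604*(-28) = -110 - 268912 = -269022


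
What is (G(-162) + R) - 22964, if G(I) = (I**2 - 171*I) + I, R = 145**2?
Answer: 51845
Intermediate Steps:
R = 21025
G(I) = I**2 - 170*I
(G(-162) + R) - 22964 = (-162*(-170 - 162) + 21025) - 22964 = (-162*(-332) + 21025) - 22964 = (53784 + 21025) - 22964 = 74809 - 22964 = 51845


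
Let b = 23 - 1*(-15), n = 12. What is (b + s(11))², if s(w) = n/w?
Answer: 184900/121 ≈ 1528.1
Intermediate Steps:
b = 38 (b = 23 + 15 = 38)
s(w) = 12/w
(b + s(11))² = (38 + 12/11)² = (430/11)² = 184900/121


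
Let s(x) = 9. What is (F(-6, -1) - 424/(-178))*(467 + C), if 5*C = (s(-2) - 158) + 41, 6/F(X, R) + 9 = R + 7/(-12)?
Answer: 45689132/56515 ≈ 808.44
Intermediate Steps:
F(X, R) = 6/(-115/12 + R) (F(X, R) = 6/(-9 + (R + 7/(-12))) = 6/(-9 + (R + 7*(-1/12))) = 6/(-9 + (R - 7/12)) = 6/(-9 + (-7/12 + R)) = 6/(-115/12 + R))
C = -108/5 (C = ((9 - 158) + 41)/5 = (-149 + 41)/5 = (⅕)*(-108) = -108/5 ≈ -21.600)
(F(-6, -1) - 424/(-178))*(467 + C) = (72/(-115 + 12*(-1)) - 424/(-178))*(467 - 108/5) = (72/(-115 - 12) - 424*(-1/178))*(2227/5) = (72/(-127) + 212/89)*(2227/5) = (72*(-1/127) + 212/89)*(2227/5) = (-72/127 + 212/89)*(2227/5) = (20516/11303)*(2227/5) = 45689132/56515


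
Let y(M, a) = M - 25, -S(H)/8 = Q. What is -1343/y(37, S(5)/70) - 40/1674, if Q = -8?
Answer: -374777/3348 ≈ -111.94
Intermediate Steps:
S(H) = 64 (S(H) = -8*(-8) = 64)
y(M, a) = -25 + M
-1343/y(37, S(5)/70) - 40/1674 = -1343/(-25 + 37) - 40/1674 = -1343/12 - 40*1/1674 = -1343*1/12 - 20/837 = -1343/12 - 20/837 = -374777/3348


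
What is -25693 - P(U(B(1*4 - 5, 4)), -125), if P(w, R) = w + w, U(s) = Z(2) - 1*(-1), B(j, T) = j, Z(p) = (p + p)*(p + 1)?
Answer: -25719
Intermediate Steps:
Z(p) = 2*p*(1 + p) (Z(p) = (2*p)*(1 + p) = 2*p*(1 + p))
U(s) = 13 (U(s) = 2*2*(1 + 2) - 1*(-1) = 2*2*3 + 1 = 12 + 1 = 13)
P(w, R) = 2*w
-25693 - P(U(B(1*4 - 5, 4)), -125) = -25693 - 2*13 = -25693 - 1*26 = -25693 - 26 = -25719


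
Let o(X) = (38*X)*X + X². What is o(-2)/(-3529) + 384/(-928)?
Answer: -46872/102341 ≈ -0.45800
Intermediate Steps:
o(X) = 39*X² (o(X) = 38*X² + X² = 39*X²)
o(-2)/(-3529) + 384/(-928) = (39*(-2)²)/(-3529) + 384/(-928) = (39*4)*(-1/3529) + 384*(-1/928) = 156*(-1/3529) - 12/29 = -156/3529 - 12/29 = -46872/102341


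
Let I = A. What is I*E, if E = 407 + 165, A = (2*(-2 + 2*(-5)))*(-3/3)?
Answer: 13728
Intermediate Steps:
A = 24 (A = (2*(-2 - 10))*(-3*1/3) = (2*(-12))*(-1) = -24*(-1) = 24)
I = 24
E = 572
I*E = 24*572 = 13728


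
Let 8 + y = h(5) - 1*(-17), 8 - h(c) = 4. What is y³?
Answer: 2197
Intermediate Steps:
h(c) = 4 (h(c) = 8 - 1*4 = 8 - 4 = 4)
y = 13 (y = -8 + (4 - 1*(-17)) = -8 + (4 + 17) = -8 + 21 = 13)
y³ = 13³ = 2197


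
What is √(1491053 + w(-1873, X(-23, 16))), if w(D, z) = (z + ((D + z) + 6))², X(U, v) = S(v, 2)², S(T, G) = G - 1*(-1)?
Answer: √4909854 ≈ 2215.8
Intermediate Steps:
S(T, G) = 1 + G (S(T, G) = G + 1 = 1 + G)
X(U, v) = 9 (X(U, v) = (1 + 2)² = 3² = 9)
w(D, z) = (6 + D + 2*z)² (w(D, z) = (z + (6 + D + z))² = (6 + D + 2*z)²)
√(1491053 + w(-1873, X(-23, 16))) = √(1491053 + (6 - 1873 + 2*9)²) = √(1491053 + (6 - 1873 + 18)²) = √(1491053 + (-1849)²) = √(1491053 + 3418801) = √4909854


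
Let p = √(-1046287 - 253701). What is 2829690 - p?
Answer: 2829690 - 2*I*√324997 ≈ 2.8297e+6 - 1140.2*I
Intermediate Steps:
p = 2*I*√324997 (p = √(-1299988) = 2*I*√324997 ≈ 1140.2*I)
2829690 - p = 2829690 - 2*I*√324997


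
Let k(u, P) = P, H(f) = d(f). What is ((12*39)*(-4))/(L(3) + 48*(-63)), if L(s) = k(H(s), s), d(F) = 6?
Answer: 624/1007 ≈ 0.61966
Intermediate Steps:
H(f) = 6
L(s) = s
((12*39)*(-4))/(L(3) + 48*(-63)) = ((12*39)*(-4))/(3 + 48*(-63)) = (468*(-4))/(3 - 3024) = -1872/(-3021) = -1872*(-1/3021) = 624/1007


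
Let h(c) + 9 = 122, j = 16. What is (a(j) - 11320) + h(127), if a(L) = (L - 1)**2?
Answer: -10982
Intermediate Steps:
h(c) = 113 (h(c) = -9 + 122 = 113)
a(L) = (-1 + L)**2
(a(j) - 11320) + h(127) = ((-1 + 16)**2 - 11320) + 113 = (15**2 - 11320) + 113 = (225 - 11320) + 113 = -11095 + 113 = -10982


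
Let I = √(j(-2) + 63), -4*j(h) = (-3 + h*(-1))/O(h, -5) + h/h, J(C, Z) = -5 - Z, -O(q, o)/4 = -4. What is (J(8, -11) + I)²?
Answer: (48 + √4017)²/64 ≈ 193.84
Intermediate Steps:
O(q, o) = 16 (O(q, o) = -4*(-4) = 16)
j(h) = -13/64 + h/64 (j(h) = -((-3 + h*(-1))/16 + h/h)/4 = -((-3 - h)*(1/16) + 1)/4 = -((-3/16 - h/16) + 1)/4 = -(13/16 - h/16)/4 = -13/64 + h/64)
I = √4017/8 (I = √((-13/64 + (1/64)*(-2)) + 63) = √((-13/64 - 1/32) + 63) = √(-15/64 + 63) = √(4017/64) = √4017/8 ≈ 7.9225)
(J(8, -11) + I)² = ((-5 - 1*(-11)) + √4017/8)² = ((-5 + 11) + √4017/8)² = (6 + √4017/8)²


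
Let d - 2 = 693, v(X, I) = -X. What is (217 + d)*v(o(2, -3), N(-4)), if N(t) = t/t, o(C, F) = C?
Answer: -1824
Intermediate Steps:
N(t) = 1
d = 695 (d = 2 + 693 = 695)
(217 + d)*v(o(2, -3), N(-4)) = (217 + 695)*(-1*2) = 912*(-2) = -1824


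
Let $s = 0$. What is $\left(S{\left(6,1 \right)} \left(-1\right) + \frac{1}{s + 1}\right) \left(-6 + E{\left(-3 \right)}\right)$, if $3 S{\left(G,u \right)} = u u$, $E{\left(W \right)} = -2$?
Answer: $- \frac{16}{3} \approx -5.3333$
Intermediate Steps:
$S{\left(G,u \right)} = \frac{u^{2}}{3}$ ($S{\left(G,u \right)} = \frac{u u}{3} = \frac{u^{2}}{3}$)
$\left(S{\left(6,1 \right)} \left(-1\right) + \frac{1}{s + 1}\right) \left(-6 + E{\left(-3 \right)}\right) = \left(\frac{1^{2}}{3} \left(-1\right) + \frac{1}{0 + 1}\right) \left(-6 - 2\right) = \left(\frac{1}{3} \cdot 1 \left(-1\right) + 1^{-1}\right) \left(-8\right) = \left(\frac{1}{3} \left(-1\right) + 1\right) \left(-8\right) = \left(- \frac{1}{3} + 1\right) \left(-8\right) = \frac{2}{3} \left(-8\right) = - \frac{16}{3}$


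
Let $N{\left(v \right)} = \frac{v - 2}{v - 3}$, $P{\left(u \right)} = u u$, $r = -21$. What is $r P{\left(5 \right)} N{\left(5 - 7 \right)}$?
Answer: $-420$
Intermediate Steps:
$P{\left(u \right)} = u^{2}$
$N{\left(v \right)} = \frac{-2 + v}{-3 + v}$
$r P{\left(5 \right)} N{\left(5 - 7 \right)} = - 21 \cdot 5^{2} \frac{-2 + \left(5 - 7\right)}{-3 + \left(5 - 7\right)} = \left(-21\right) 25 \frac{-2 - 2}{-3 - 2} = - 525 \frac{1}{-5} \left(-4\right) = - 525 \left(\left(- \frac{1}{5}\right) \left(-4\right)\right) = \left(-525\right) \frac{4}{5} = -420$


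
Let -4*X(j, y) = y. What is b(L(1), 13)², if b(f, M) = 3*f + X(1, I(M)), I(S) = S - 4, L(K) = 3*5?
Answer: 29241/16 ≈ 1827.6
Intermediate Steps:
L(K) = 15
I(S) = -4 + S
X(j, y) = -y/4
b(f, M) = 1 + 3*f - M/4 (b(f, M) = 3*f - (-4 + M)/4 = 3*f + (1 - M/4) = 1 + 3*f - M/4)
b(L(1), 13)² = (1 + 3*15 - ¼*13)² = (1 + 45 - 13/4)² = (171/4)² = 29241/16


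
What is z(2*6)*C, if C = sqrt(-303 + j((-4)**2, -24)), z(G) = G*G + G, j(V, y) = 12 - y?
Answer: 156*I*sqrt(267) ≈ 2549.1*I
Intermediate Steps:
z(G) = G + G**2 (z(G) = G**2 + G = G + G**2)
C = I*sqrt(267) (C = sqrt(-303 + (12 - 1*(-24))) = sqrt(-303 + (12 + 24)) = sqrt(-303 + 36) = sqrt(-267) = I*sqrt(267) ≈ 16.34*I)
z(2*6)*C = ((2*6)*(1 + 2*6))*(I*sqrt(267)) = (12*(1 + 12))*(I*sqrt(267)) = (12*13)*(I*sqrt(267)) = 156*(I*sqrt(267)) = 156*I*sqrt(267)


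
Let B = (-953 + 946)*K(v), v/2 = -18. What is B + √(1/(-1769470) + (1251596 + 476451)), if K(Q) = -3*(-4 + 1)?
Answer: -63 + √5410556769925232830/1769470 ≈ 1251.6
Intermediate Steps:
v = -36 (v = 2*(-18) = -36)
K(Q) = 9 (K(Q) = -3*(-3) = 9)
B = -63 (B = (-953 + 946)*9 = -7*9 = -63)
B + √(1/(-1769470) + (1251596 + 476451)) = -63 + √(1/(-1769470) + (1251596 + 476451)) = -63 + √(-1/1769470 + 1728047) = -63 + √(3057727325089/1769470) = -63 + √5410556769925232830/1769470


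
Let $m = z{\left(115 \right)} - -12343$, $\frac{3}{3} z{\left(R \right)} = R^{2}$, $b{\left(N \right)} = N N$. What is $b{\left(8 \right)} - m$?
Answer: $-25504$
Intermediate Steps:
$b{\left(N \right)} = N^{2}$
$z{\left(R \right)} = R^{2}$
$m = 25568$ ($m = 115^{2} - -12343 = 13225 + 12343 = 25568$)
$b{\left(8 \right)} - m = 8^{2} - 25568 = 64 - 25568 = -25504$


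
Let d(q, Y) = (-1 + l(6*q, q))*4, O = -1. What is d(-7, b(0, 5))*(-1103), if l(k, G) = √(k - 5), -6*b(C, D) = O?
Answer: 4412 - 4412*I*√47 ≈ 4412.0 - 30247.0*I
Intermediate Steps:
b(C, D) = ⅙ (b(C, D) = -⅙*(-1) = ⅙)
l(k, G) = √(-5 + k)
d(q, Y) = -4 + 4*√(-5 + 6*q) (d(q, Y) = (-1 + √(-5 + 6*q))*4 = -4 + 4*√(-5 + 6*q))
d(-7, b(0, 5))*(-1103) = (-4 + 4*√(-5 + 6*(-7)))*(-1103) = (-4 + 4*√(-5 - 42))*(-1103) = (-4 + 4*√(-47))*(-1103) = (-4 + 4*(I*√47))*(-1103) = (-4 + 4*I*√47)*(-1103) = 4412 - 4412*I*√47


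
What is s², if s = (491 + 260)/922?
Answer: 564001/850084 ≈ 0.66346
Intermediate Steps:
s = 751/922 (s = 751*(1/922) = 751/922 ≈ 0.81453)
s² = (751/922)² = 564001/850084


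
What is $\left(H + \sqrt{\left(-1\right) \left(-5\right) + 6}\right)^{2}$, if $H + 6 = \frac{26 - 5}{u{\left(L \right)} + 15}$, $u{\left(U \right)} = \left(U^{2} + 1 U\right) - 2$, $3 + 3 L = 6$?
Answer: $\frac{804}{25} - \frac{46 \sqrt{11}}{5} \approx 1.6471$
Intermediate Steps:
$L = 1$ ($L = -1 + \frac{1}{3} \cdot 6 = -1 + 2 = 1$)
$u{\left(U \right)} = -2 + U + U^{2}$ ($u{\left(U \right)} = \left(U^{2} + U\right) - 2 = \left(U + U^{2}\right) - 2 = -2 + U + U^{2}$)
$H = - \frac{23}{5}$ ($H = -6 + \frac{26 - 5}{\left(-2 + 1 + 1^{2}\right) + 15} = -6 + \frac{21}{\left(-2 + 1 + 1\right) + 15} = -6 + \frac{21}{0 + 15} = -6 + \frac{21}{15} = -6 + 21 \cdot \frac{1}{15} = -6 + \frac{7}{5} = - \frac{23}{5} \approx -4.6$)
$\left(H + \sqrt{\left(-1\right) \left(-5\right) + 6}\right)^{2} = \left(- \frac{23}{5} + \sqrt{\left(-1\right) \left(-5\right) + 6}\right)^{2} = \left(- \frac{23}{5} + \sqrt{5 + 6}\right)^{2} = \left(- \frac{23}{5} + \sqrt{11}\right)^{2}$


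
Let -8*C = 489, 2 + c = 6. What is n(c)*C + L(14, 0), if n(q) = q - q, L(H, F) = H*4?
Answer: 56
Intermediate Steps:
c = 4 (c = -2 + 6 = 4)
C = -489/8 (C = -⅛*489 = -489/8 ≈ -61.125)
L(H, F) = 4*H
n(q) = 0
n(c)*C + L(14, 0) = 0*(-489/8) + 4*14 = 0 + 56 = 56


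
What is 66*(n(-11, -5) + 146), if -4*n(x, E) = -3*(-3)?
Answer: 18975/2 ≈ 9487.5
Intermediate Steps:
n(x, E) = -9/4 (n(x, E) = -(-3)*(-3)/4 = -1/4*9 = -9/4)
66*(n(-11, -5) + 146) = 66*(-9/4 + 146) = 66*(575/4) = 18975/2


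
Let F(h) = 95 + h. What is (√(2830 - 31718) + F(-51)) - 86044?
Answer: -86000 + 2*I*√7222 ≈ -86000.0 + 169.96*I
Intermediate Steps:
(√(2830 - 31718) + F(-51)) - 86044 = (√(2830 - 31718) + (95 - 51)) - 86044 = (√(-28888) + 44) - 86044 = (2*I*√7222 + 44) - 86044 = (44 + 2*I*√7222) - 86044 = -86000 + 2*I*√7222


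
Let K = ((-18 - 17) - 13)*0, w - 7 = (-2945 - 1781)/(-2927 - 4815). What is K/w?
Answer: 0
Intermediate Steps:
w = 29460/3871 (w = 7 + (-2945 - 1781)/(-2927 - 4815) = 7 - 4726/(-7742) = 7 - 4726*(-1/7742) = 7 + 2363/3871 = 29460/3871 ≈ 7.6104)
K = 0 (K = (-35 - 13)*0 = -48*0 = 0)
K/w = 0/(29460/3871) = 0*(3871/29460) = 0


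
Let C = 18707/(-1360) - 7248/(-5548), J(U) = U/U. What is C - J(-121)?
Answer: -25368609/1886320 ≈ -13.449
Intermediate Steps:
J(U) = 1
C = -23482289/1886320 (C = 18707*(-1/1360) - 7248*(-1/5548) = -18707/1360 + 1812/1387 = -23482289/1886320 ≈ -12.449)
C - J(-121) = -23482289/1886320 - 1*1 = -23482289/1886320 - 1 = -25368609/1886320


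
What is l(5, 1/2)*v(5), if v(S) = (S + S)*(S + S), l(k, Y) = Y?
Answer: 50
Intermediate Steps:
v(S) = 4*S² (v(S) = (2*S)*(2*S) = 4*S²)
l(5, 1/2)*v(5) = (1/2)*(4*5²) = (1*(½))*(4*25) = (½)*100 = 50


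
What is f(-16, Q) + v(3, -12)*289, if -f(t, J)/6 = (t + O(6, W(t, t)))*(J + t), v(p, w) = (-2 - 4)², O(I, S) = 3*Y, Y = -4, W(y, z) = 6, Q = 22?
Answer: 11412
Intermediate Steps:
O(I, S) = -12 (O(I, S) = 3*(-4) = -12)
v(p, w) = 36 (v(p, w) = (-6)² = 36)
f(t, J) = -6*(-12 + t)*(J + t) (f(t, J) = -6*(t - 12)*(J + t) = -6*(-12 + t)*(J + t))
f(-16, Q) + v(3, -12)*289 = (-6*(-16)² + 72*22 + 72*(-16) - 6*22*(-16)) + 36*289 = (-6*256 + 1584 - 1152 + 2112) + 10404 = (-1536 + 1584 - 1152 + 2112) + 10404 = 1008 + 10404 = 11412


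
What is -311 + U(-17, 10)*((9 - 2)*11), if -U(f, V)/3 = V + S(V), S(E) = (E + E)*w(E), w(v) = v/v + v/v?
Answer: -11861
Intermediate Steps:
w(v) = 2 (w(v) = 1 + 1 = 2)
S(E) = 4*E (S(E) = (E + E)*2 = (2*E)*2 = 4*E)
U(f, V) = -15*V (U(f, V) = -3*(V + 4*V) = -15*V)
-311 + U(-17, 10)*((9 - 2)*11) = -311 + (-15*10)*((9 - 2)*11) = -311 - 1050*11 = -311 - 150*77 = -311 - 11550 = -11861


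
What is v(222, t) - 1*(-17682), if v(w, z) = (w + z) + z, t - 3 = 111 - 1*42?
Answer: 18048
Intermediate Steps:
t = 72 (t = 3 + (111 - 1*42) = 3 + (111 - 42) = 3 + 69 = 72)
v(w, z) = w + 2*z
v(222, t) - 1*(-17682) = (222 + 2*72) - 1*(-17682) = (222 + 144) + 17682 = 366 + 17682 = 18048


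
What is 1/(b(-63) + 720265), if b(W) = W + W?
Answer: 1/720139 ≈ 1.3886e-6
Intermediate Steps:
b(W) = 2*W
1/(b(-63) + 720265) = 1/(2*(-63) + 720265) = 1/(-126 + 720265) = 1/720139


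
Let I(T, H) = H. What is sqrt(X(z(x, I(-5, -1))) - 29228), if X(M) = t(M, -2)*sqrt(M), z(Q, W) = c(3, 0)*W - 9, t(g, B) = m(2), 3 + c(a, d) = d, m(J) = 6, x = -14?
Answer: sqrt(-29228 + 6*I*sqrt(6)) ≈ 0.043 + 170.96*I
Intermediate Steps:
c(a, d) = -3 + d
t(g, B) = 6
z(Q, W) = -9 - 3*W (z(Q, W) = (-3 + 0)*W - 9 = -3*W - 9 = -9 - 3*W)
X(M) = 6*sqrt(M)
sqrt(X(z(x, I(-5, -1))) - 29228) = sqrt(6*sqrt(-9 - 3*(-1)) - 29228) = sqrt(6*sqrt(-9 + 3) - 29228) = sqrt(6*sqrt(-6) - 29228) = sqrt(6*(I*sqrt(6)) - 29228) = sqrt(6*I*sqrt(6) - 29228) = sqrt(-29228 + 6*I*sqrt(6))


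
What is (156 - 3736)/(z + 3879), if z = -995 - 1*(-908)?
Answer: -895/948 ≈ -0.94409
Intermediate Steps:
z = -87 (z = -995 + 908 = -87)
(156 - 3736)/(z + 3879) = (156 - 3736)/(-87 + 3879) = -3580/3792 = -3580*1/3792 = -895/948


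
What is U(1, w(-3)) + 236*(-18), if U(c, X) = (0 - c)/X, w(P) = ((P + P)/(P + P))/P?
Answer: -4245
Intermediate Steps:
w(P) = 1/P (w(P) = ((2*P)/((2*P)))/P = ((2*P)*(1/(2*P)))/P = 1/P)
U(c, X) = -c/X (U(c, X) = (-c)/X = -c/X)
U(1, w(-3)) + 236*(-18) = -1*1/1/(-3) + 236*(-18) = -1*1/(-⅓) - 4248 = -1*1*(-3) - 4248 = 3 - 4248 = -4245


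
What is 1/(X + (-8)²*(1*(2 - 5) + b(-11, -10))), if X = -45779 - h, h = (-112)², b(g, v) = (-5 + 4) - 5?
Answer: -1/58899 ≈ -1.6978e-5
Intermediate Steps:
b(g, v) = -6 (b(g, v) = -1 - 5 = -6)
h = 12544
X = -58323 (X = -45779 - 1*12544 = -45779 - 12544 = -58323)
1/(X + (-8)²*(1*(2 - 5) + b(-11, -10))) = 1/(-58323 + (-8)²*(1*(2 - 5) - 6)) = 1/(-58323 + 64*(1*(-3) - 6)) = 1/(-58323 + 64*(-3 - 6)) = 1/(-58323 + 64*(-9)) = 1/(-58323 - 576) = 1/(-58899) = -1/58899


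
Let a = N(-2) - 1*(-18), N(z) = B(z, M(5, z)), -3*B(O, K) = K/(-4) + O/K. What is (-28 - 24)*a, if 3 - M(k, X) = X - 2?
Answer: -6799/7 ≈ -971.29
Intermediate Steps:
M(k, X) = 5 - X (M(k, X) = 3 - (X - 2) = 3 - (-2 + X) = 3 + (2 - X) = 5 - X)
B(O, K) = K/12 - O/(3*K) (B(O, K) = -(K/(-4) + O/K)/3 = -(K*(-¼) + O/K)/3 = -(-K/4 + O/K)/3 = K/12 - O/(3*K))
N(z) = 5/12 - z/12 - z/(3*(5 - z)) (N(z) = (5 - z)/12 - z/(3*(5 - z)) = (5/12 - z/12) - z/(3*(5 - z)) = 5/12 - z/12 - z/(3*(5 - z)))
a = 523/28 (a = (-25 - 1*(-2)² + 14*(-2))/(12*(-5 - 2)) - 1*(-18) = (1/12)*(-25 - 1*4 - 28)/(-7) + 18 = (1/12)*(-⅐)*(-25 - 4 - 28) + 18 = (1/12)*(-⅐)*(-57) + 18 = 19/28 + 18 = 523/28 ≈ 18.679)
(-28 - 24)*a = (-28 - 24)*(523/28) = -52*523/28 = -6799/7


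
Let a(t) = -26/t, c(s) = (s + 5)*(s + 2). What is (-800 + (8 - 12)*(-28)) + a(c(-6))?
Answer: -1389/2 ≈ -694.50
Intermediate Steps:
c(s) = (2 + s)*(5 + s) (c(s) = (5 + s)*(2 + s) = (2 + s)*(5 + s))
(-800 + (8 - 12)*(-28)) + a(c(-6)) = (-800 + (8 - 12)*(-28)) - 26/(10 + (-6)² + 7*(-6)) = (-800 - 4*(-28)) - 26/(10 + 36 - 42) = (-800 + 112) - 26/4 = -688 - 26*¼ = -688 - 13/2 = -1389/2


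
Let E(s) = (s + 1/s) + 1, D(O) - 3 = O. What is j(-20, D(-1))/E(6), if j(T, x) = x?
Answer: 12/43 ≈ 0.27907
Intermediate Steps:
D(O) = 3 + O
E(s) = 1 + s + 1/s
j(-20, D(-1))/E(6) = (3 - 1)/(1 + 6 + 1/6) = 2/(1 + 6 + 1/6) = 2/(43/6) = 2*(6/43) = 12/43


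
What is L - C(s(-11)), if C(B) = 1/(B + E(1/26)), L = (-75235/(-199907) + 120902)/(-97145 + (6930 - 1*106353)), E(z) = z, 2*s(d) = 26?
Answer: -9215047725887/13321113200664 ≈ -0.69176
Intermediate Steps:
s(d) = 13 (s(d) = (1/2)*26 = 13)
L = -24169231349/39295319176 (L = (-75235*(-1/199907) + 120902)/(-97145 + (6930 - 106353)) = (75235/199907 + 120902)/(-97145 - 99423) = (24169231349/199907)/(-196568) = (24169231349/199907)*(-1/196568) = -24169231349/39295319176 ≈ -0.61507)
C(B) = 1/(1/26 + B) (C(B) = 1/(B + 1/26) = 1/(1/26 + B))
L - C(s(-11)) = -24169231349/39295319176 - 26/(1 + 26*13) = -24169231349/39295319176 - 26/(1 + 338) = -24169231349/39295319176 - 26/339 = -9215047725887/13321113200664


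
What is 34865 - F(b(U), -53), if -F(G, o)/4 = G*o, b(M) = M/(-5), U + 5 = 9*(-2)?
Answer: 169449/5 ≈ 33890.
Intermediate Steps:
U = -23 (U = -5 + 9*(-2) = -5 - 18 = -23)
b(M) = -M/5 (b(M) = M*(-1/5) = -M/5)
F(G, o) = -4*G*o
34865 - F(b(U), -53) = 34865 - (-4)*(-1/5*(-23))*(-53) = 34865 - (-4)*23*(-53)/5 = 34865 - 1*4876/5 = 34865 - 4876/5 = 169449/5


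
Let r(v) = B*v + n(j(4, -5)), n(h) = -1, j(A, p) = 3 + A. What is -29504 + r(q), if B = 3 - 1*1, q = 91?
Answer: -29323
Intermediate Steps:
B = 2 (B = 3 - 1 = 2)
r(v) = -1 + 2*v (r(v) = 2*v - 1 = -1 + 2*v)
-29504 + r(q) = -29504 + (-1 + 2*91) = -29504 + (-1 + 182) = -29504 + 181 = -29323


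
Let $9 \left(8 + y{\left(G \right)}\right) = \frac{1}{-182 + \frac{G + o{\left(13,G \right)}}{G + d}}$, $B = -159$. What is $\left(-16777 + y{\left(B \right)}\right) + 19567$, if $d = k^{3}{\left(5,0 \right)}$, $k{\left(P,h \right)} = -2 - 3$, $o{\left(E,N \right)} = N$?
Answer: $\frac{643100888}{231165} \approx 2782.0$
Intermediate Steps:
$k{\left(P,h \right)} = -5$
$d = -125$ ($d = \left(-5\right)^{3} = -125$)
$y{\left(G \right)} = -8 + \frac{1}{9 \left(-182 + \frac{2 G}{-125 + G}\right)}$ ($y{\left(G \right)} = -8 + \frac{1}{9 \left(-182 + \frac{G + G}{G - 125}\right)} = -8 + \frac{1}{9 \left(-182 + \frac{2 G}{-125 + G}\right)}$)
$\left(-16777 + y{\left(B \right)}\right) + 19567 = \left(-16777 + \frac{1638125 - -2060799}{90 \left(-2275 + 18 \left(-159\right)\right)}\right) + 19567 = \left(-16777 + \frac{1638125 + 2060799}{90 \left(-2275 - 2862\right)}\right) + 19567 = \left(-16777 + \frac{1}{90} \frac{1}{-5137} \cdot 3698924\right) + 19567 = \left(-16777 + \frac{1}{90} \left(- \frac{1}{5137}\right) 3698924\right) + 19567 = \left(-16777 - \frac{1849462}{231165}\right) + 19567 = - \frac{3880104667}{231165} + 19567 = \frac{643100888}{231165}$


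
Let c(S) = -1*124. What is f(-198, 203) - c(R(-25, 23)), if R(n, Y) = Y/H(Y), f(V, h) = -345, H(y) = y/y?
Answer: -221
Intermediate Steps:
H(y) = 1
R(n, Y) = Y (R(n, Y) = Y/1 = Y*1 = Y)
c(S) = -124
f(-198, 203) - c(R(-25, 23)) = -345 - 1*(-124) = -345 + 124 = -221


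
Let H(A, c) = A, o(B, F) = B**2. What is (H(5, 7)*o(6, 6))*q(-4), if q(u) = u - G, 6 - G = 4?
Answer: -1080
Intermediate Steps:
G = 2 (G = 6 - 1*4 = 6 - 4 = 2)
q(u) = -2 + u (q(u) = u - 1*2 = u - 2 = -2 + u)
(H(5, 7)*o(6, 6))*q(-4) = (5*6**2)*(-2 - 4) = (5*36)*(-6) = 180*(-6) = -1080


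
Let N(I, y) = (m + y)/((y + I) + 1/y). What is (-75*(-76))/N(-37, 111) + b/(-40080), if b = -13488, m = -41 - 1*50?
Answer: 651665272/30895 ≈ 21093.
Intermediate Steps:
m = -91 (m = -41 - 50 = -91)
N(I, y) = (-91 + y)/(I + y + 1/y) (N(I, y) = (-91 + y)/((y + I) + 1/y) = (-91 + y)/((I + y) + 1/y) = (-91 + y)/(I + y + 1/y))
(-75*(-76))/N(-37, 111) + b/(-40080) = (-75*(-76))/((111*(-91 + 111)/(1 + 111² - 37*111))) - 13488/(-40080) = 5700/((111*20/(1 + 12321 - 4107))) - 13488*(-1/40080) = 5700/((111*20/8215)) + 281/835 = 5700/((111*(1/8215)*20)) + 281/835 = 5700/(444/1643) + 281/835 = 5700*(1643/444) + 281/835 = 780425/37 + 281/835 = 651665272/30895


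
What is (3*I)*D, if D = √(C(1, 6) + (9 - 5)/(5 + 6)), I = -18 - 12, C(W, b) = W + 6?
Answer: -810*√11/11 ≈ -244.22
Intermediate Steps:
C(W, b) = 6 + W
I = -30
D = 9*√11/11 (D = √((6 + 1) + (9 - 5)/(5 + 6)) = √(7 + 4/11) = √(81/11) = 9*√11/11 ≈ 2.7136)
(3*I)*D = (3*(-30))*(9*√11/11) = -810*√11/11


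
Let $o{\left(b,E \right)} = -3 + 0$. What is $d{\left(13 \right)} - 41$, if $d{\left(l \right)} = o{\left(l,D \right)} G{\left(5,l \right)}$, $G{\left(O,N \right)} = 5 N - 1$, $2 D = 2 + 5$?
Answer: $-233$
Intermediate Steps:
$D = \frac{7}{2}$ ($D = \frac{2 + 5}{2} = \frac{1}{2} \cdot 7 = \frac{7}{2} \approx 3.5$)
$o{\left(b,E \right)} = -3$
$G{\left(O,N \right)} = -1 + 5 N$
$d{\left(l \right)} = 3 - 15 l$ ($d{\left(l \right)} = - 3 \left(-1 + 5 l\right) = 3 - 15 l$)
$d{\left(13 \right)} - 41 = \left(3 - 195\right) - 41 = -192 - 41 = -233$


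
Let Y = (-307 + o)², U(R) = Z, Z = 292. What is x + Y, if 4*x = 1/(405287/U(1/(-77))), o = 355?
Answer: 933781321/405287 ≈ 2304.0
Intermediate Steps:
U(R) = 292
x = 73/405287 (x = 1/(4*((405287/292))) = 1/(4*((405287*(1/292)))) = 1/(4*(405287/292)) = (¼)*(292/405287) = 73/405287 ≈ 0.00018012)
Y = 2304 (Y = (-307 + 355)² = 48² = 2304)
x + Y = 73/405287 + 2304 = 933781321/405287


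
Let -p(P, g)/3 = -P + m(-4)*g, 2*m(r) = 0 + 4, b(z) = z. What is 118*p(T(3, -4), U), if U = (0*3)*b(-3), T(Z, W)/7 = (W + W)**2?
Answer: 158592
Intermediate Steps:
m(r) = 2 (m(r) = (0 + 4)/2 = (1/2)*4 = 2)
T(Z, W) = 28*W**2 (T(Z, W) = 7*(W + W)**2 = 7*(2*W)**2 = 7*(4*W**2) = 28*W**2)
U = 0 (U = (0*3)*(-3) = 0*(-3) = 0)
p(P, g) = -6*g + 3*P (p(P, g) = -3*(-P + 2*g) = -6*g + 3*P)
118*p(T(3, -4), U) = 118*(-6*0 + 3*(28*(-4)**2)) = 118*(0 + 3*(28*16)) = 118*(0 + 3*448) = 118*(0 + 1344) = 118*1344 = 158592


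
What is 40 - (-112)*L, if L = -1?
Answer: -72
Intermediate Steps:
40 - (-112)*L = 40 - (-112)*(-1) = 40 - 1*112 = 40 - 112 = -72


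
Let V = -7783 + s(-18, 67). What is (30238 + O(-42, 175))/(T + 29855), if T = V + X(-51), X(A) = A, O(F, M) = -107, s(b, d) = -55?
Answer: 30131/21966 ≈ 1.3717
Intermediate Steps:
V = -7838 (V = -7783 - 55 = -7838)
T = -7889 (T = -7838 - 51 = -7889)
(30238 + O(-42, 175))/(T + 29855) = (30238 - 107)/(-7889 + 29855) = 30131/21966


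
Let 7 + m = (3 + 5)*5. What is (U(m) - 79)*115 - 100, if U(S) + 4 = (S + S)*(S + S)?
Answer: 491295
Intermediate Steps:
m = 33 (m = -7 + (3 + 5)*5 = -7 + 8*5 = -7 + 40 = 33)
U(S) = -4 + 4*S**2 (U(S) = -4 + (S + S)*(S + S) = -4 + (2*S)*(2*S) = -4 + 4*S**2)
(U(m) - 79)*115 - 100 = ((-4 + 4*33**2) - 79)*115 - 100 = ((-4 + 4*1089) - 79)*115 - 100 = ((-4 + 4356) - 79)*115 - 100 = (4352 - 79)*115 - 100 = 4273*115 - 100 = 491395 - 100 = 491295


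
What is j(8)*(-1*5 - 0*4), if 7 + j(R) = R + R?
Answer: -45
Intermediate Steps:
j(R) = -7 + 2*R (j(R) = -7 + (R + R) = -7 + 2*R)
j(8)*(-1*5 - 0*4) = (-7 + 2*8)*(-1*5 - 0*4) = (-7 + 16)*(-5 - 1*0) = 9*(-5 + 0) = 9*(-5) = -45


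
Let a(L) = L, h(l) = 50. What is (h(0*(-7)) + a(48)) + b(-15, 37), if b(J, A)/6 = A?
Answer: 320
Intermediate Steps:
b(J, A) = 6*A
(h(0*(-7)) + a(48)) + b(-15, 37) = (50 + 48) + 6*37 = 98 + 222 = 320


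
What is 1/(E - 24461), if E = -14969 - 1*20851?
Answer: -1/60281 ≈ -1.6589e-5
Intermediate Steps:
E = -35820 (E = -14969 - 20851 = -35820)
1/(E - 24461) = 1/(-35820 - 24461) = 1/(-60281) = -1/60281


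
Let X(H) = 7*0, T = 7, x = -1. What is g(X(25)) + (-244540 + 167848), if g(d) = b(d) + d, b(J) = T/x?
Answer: -76699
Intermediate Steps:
X(H) = 0
b(J) = -7 (b(J) = 7/(-1) = 7*(-1) = -7)
g(d) = -7 + d
g(X(25)) + (-244540 + 167848) = (-7 + 0) + (-244540 + 167848) = -7 - 76692 = -76699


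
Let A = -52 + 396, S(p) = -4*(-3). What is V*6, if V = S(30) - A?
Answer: -1992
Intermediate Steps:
S(p) = 12
A = 344
V = -332 (V = 12 - 1*344 = 12 - 344 = -332)
V*6 = -332*6 = -1992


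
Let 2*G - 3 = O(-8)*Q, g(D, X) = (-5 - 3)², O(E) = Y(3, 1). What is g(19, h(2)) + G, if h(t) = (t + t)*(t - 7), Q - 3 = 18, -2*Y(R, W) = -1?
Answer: 283/4 ≈ 70.750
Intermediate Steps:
Y(R, W) = ½ (Y(R, W) = -½*(-1) = ½)
O(E) = ½
Q = 21 (Q = 3 + 18 = 21)
h(t) = 2*t*(-7 + t) (h(t) = (2*t)*(-7 + t) = 2*t*(-7 + t))
g(D, X) = 64 (g(D, X) = (-8)² = 64)
G = 27/4 (G = 3/2 + ((½)*21)/2 = 3/2 + (½)*(21/2) = 3/2 + 21/4 = 27/4 ≈ 6.7500)
g(19, h(2)) + G = 64 + 27/4 = 283/4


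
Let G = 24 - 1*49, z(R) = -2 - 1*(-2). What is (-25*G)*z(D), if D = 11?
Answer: 0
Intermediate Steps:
z(R) = 0 (z(R) = -2 + 2 = 0)
G = -25 (G = 24 - 49 = -25)
(-25*G)*z(D) = -25*(-25)*0 = 625*0 = 0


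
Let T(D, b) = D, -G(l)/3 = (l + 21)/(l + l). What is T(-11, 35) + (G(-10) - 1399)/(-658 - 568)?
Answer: -241773/24520 ≈ -9.8602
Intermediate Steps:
G(l) = -3*(21 + l)/(2*l) (G(l) = -3*(l + 21)/(l + l) = -3*(21 + l)/(2*l))
T(-11, 35) + (G(-10) - 1399)/(-658 - 568) = -11 + ((3/2)*(-21 - 1*(-10))/(-10) - 1399)/(-658 - 568) = -11 + ((3/2)*(-1/10)*(-21 + 10) - 1399)/(-1226) = -11 + ((3/2)*(-1/10)*(-11) - 1399)*(-1/1226) = -11 + (33/20 - 1399)*(-1/1226) = -11 - 27947/20*(-1/1226) = -11 + 27947/24520 = -241773/24520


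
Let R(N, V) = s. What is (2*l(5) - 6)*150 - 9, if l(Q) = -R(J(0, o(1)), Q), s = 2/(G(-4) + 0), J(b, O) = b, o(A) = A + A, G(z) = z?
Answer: -759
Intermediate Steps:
o(A) = 2*A
s = -1/2 (s = 2/(-4 + 0) = 2/(-4) = 2*(-1/4) = -1/2 ≈ -0.50000)
R(N, V) = -1/2
l(Q) = 1/2 (l(Q) = -1*(-1/2) = 1/2)
(2*l(5) - 6)*150 - 9 = (2*(1/2) - 6)*150 - 9 = (1 - 6)*150 - 9 = -5*150 - 9 = -750 - 9 = -759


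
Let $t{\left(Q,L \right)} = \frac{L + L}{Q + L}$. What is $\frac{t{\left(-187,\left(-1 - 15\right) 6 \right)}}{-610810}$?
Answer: $- \frac{96}{86429615} \approx -1.1107 \cdot 10^{-6}$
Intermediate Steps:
$t{\left(Q,L \right)} = \frac{2 L}{L + Q}$
$\frac{t{\left(-187,\left(-1 - 15\right) 6 \right)}}{-610810} = \frac{2 \left(-1 - 15\right) 6 \frac{1}{\left(-1 - 15\right) 6 - 187}}{-610810} = \frac{2 \left(\left(-16\right) 6\right)}{\left(-16\right) 6 - 187} \left(- \frac{1}{610810}\right) = 2 \left(-96\right) \frac{1}{-96 - 187} \left(- \frac{1}{610810}\right) = 2 \left(-96\right) \frac{1}{-283} \left(- \frac{1}{610810}\right) = 2 \left(-96\right) \left(- \frac{1}{283}\right) \left(- \frac{1}{610810}\right) = \frac{192}{283} \left(- \frac{1}{610810}\right) = - \frac{96}{86429615}$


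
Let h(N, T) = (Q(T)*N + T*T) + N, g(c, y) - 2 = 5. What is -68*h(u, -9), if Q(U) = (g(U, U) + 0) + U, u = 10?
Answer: -4828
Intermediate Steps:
g(c, y) = 7 (g(c, y) = 2 + 5 = 7)
Q(U) = 7 + U (Q(U) = (7 + 0) + U = 7 + U)
h(N, T) = N + T**2 + N*(7 + T) (h(N, T) = ((7 + T)*N + T*T) + N = (N*(7 + T) + T**2) + N = (T**2 + N*(7 + T)) + N = N + T**2 + N*(7 + T))
-68*h(u, -9) = -68*(10 + (-9)**2 + 10*(7 - 9)) = -68*(10 + 81 + 10*(-2)) = -68*(10 + 81 - 20) = -68*71 = -4828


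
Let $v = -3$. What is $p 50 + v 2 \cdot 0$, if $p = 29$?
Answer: $1450$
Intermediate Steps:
$p 50 + v 2 \cdot 0 = 29 \cdot 50 + \left(-3\right) 2 \cdot 0 = 1450 - 0 = 1450 + 0 = 1450$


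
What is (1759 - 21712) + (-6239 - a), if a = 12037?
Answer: -38229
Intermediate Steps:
(1759 - 21712) + (-6239 - a) = (1759 - 21712) + (-6239 - 1*12037) = -19953 + (-6239 - 12037) = -19953 - 18276 = -38229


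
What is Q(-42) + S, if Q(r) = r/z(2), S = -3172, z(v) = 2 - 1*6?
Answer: -6323/2 ≈ -3161.5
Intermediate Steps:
z(v) = -4 (z(v) = 2 - 6 = -4)
Q(r) = -r/4 (Q(r) = r/(-4) = r*(-1/4) = -r/4)
Q(-42) + S = -1/4*(-42) - 3172 = 21/2 - 3172 = -6323/2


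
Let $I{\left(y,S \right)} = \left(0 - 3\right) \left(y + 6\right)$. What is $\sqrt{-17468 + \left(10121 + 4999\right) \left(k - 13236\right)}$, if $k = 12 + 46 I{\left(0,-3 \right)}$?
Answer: $2 i \sqrt{53120927} \approx 14577.0 i$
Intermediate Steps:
$I{\left(y,S \right)} = -18 - 3 y$ ($I{\left(y,S \right)} = - 3 \left(6 + y\right) = -18 - 3 y$)
$k = -816$ ($k = 12 + 46 \left(-18 - 0\right) = 12 + 46 \left(-18 + 0\right) = 12 + 46 \left(-18\right) = 12 - 828 = -816$)
$\sqrt{-17468 + \left(10121 + 4999\right) \left(k - 13236\right)} = \sqrt{-17468 + \left(10121 + 4999\right) \left(-816 - 13236\right)} = \sqrt{-17468 + 15120 \left(-14052\right)} = \sqrt{-17468 - 212466240} = \sqrt{-212483708} = 2 i \sqrt{53120927}$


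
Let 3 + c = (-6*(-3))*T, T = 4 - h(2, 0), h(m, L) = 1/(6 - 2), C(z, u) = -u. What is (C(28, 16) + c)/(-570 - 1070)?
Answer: -97/3280 ≈ -0.029573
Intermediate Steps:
h(m, L) = ¼ (h(m, L) = 1/4 = ¼)
T = 15/4 (T = 4 - 1*¼ = 4 - ¼ = 15/4 ≈ 3.7500)
c = 129/2 (c = -3 - 6*(-3)*(15/4) = -3 + 18*(15/4) = -3 + 135/2 = 129/2 ≈ 64.500)
(C(28, 16) + c)/(-570 - 1070) = (-1*16 + 129/2)/(-570 - 1070) = (-16 + 129/2)/(-1640) = (97/2)*(-1/1640) = -97/3280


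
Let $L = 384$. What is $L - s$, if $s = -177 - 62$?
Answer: $623$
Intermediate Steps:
$s = -239$ ($s = -177 - 62 = -239$)
$L - s = 384 - -239 = 384 + 239 = 623$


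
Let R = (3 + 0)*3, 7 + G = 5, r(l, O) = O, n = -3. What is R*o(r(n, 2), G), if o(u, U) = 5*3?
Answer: 135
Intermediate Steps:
G = -2 (G = -7 + 5 = -2)
o(u, U) = 15
R = 9 (R = 3*3 = 9)
R*o(r(n, 2), G) = 9*15 = 135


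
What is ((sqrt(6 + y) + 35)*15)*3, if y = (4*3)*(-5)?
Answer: 1575 + 135*I*sqrt(6) ≈ 1575.0 + 330.68*I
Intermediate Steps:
y = -60 (y = 12*(-5) = -60)
((sqrt(6 + y) + 35)*15)*3 = ((sqrt(6 - 60) + 35)*15)*3 = ((sqrt(-54) + 35)*15)*3 = ((3*I*sqrt(6) + 35)*15)*3 = ((35 + 3*I*sqrt(6))*15)*3 = (525 + 45*I*sqrt(6))*3 = 1575 + 135*I*sqrt(6)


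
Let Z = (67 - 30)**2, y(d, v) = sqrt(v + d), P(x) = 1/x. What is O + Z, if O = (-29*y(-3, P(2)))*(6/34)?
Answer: 1369 - 87*I*sqrt(10)/34 ≈ 1369.0 - 8.0917*I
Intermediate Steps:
P(x) = 1/x
y(d, v) = sqrt(d + v)
O = -87*I*sqrt(10)/34 (O = (-29*sqrt(-3 + 1/2))*(6/34) = (-29*sqrt(-3 + 1/2))*(6*(1/34)) = -29*I*sqrt(10)/2*(3/17) = -87*I*sqrt(10)/34 ≈ -8.0917*I)
Z = 1369 (Z = 37**2 = 1369)
O + Z = -87*I*sqrt(10)/34 + 1369 = 1369 - 87*I*sqrt(10)/34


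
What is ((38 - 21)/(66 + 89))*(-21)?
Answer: -357/155 ≈ -2.3032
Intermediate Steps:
((38 - 21)/(66 + 89))*(-21) = (17/155)*(-21) = -357/155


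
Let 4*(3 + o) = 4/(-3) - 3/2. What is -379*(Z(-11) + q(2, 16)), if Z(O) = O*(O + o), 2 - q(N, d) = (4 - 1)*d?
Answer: -1053241/24 ≈ -43885.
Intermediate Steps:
q(N, d) = 2 - 3*d (q(N, d) = 2 - (4 - 1)*d = 2 - 3*d)
o = -89/24 (o = -3 + (4/(-3) - 3/2)/4 = -3 + (4*(-1/3) - 3*1/2)/4 = -3 + (-4/3 - 3/2)/4 = -3 + (1/4)*(-17/6) = -3 - 17/24 = -89/24 ≈ -3.7083)
Z(O) = O*(-89/24 + O) (Z(O) = O*(O - 89/24) = O*(-89/24 + O))
-379*(Z(-11) + q(2, 16)) = -379*((1/24)*(-11)*(-89 + 24*(-11)) + (2 - 3*16)) = -379*((1/24)*(-11)*(-89 - 264) + (2 - 48)) = -379*((1/24)*(-11)*(-353) - 46) = -379*(3883/24 - 46) = -379*2779/24 = -1053241/24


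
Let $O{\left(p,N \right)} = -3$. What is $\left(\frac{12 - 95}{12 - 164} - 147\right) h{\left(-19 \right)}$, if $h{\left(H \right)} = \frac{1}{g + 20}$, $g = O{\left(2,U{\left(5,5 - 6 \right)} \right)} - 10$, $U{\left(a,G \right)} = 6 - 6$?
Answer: $- \frac{22261}{1064} \approx -20.922$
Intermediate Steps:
$U{\left(a,G \right)} = 0$ ($U{\left(a,G \right)} = 6 - 6 = 0$)
$g = -13$ ($g = -3 - 10 = -13$)
$h{\left(H \right)} = \frac{1}{7}$ ($h{\left(H \right)} = \frac{1}{-13 + 20} = \frac{1}{7}$)
$\left(\frac{12 - 95}{12 - 164} - 147\right) h{\left(-19 \right)} = \left(\frac{12 - 95}{12 - 164} - 147\right) \frac{1}{7} = \left(- \frac{83}{-152} - 147\right) \frac{1}{7} = \left(\left(-83\right) \left(- \frac{1}{152}\right) - 147\right) \frac{1}{7} = \left(\frac{83}{152} - 147\right) \frac{1}{7} = \left(- \frac{22261}{152}\right) \frac{1}{7} = - \frac{22261}{1064}$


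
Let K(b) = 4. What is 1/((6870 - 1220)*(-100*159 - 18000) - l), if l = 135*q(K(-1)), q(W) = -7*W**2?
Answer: -1/191519880 ≈ -5.2214e-9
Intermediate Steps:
l = -15120 (l = 135*(-7*4**2) = 135*(-7*16) = 135*(-112) = -15120)
1/((6870 - 1220)*(-100*159 - 18000) - l) = 1/((6870 - 1220)*(-100*159 - 18000) - 1*(-15120)) = 1/(5650*(-15900 - 18000) + 15120) = 1/(5650*(-33900) + 15120) = 1/(-191535000 + 15120) = 1/(-191519880) = -1/191519880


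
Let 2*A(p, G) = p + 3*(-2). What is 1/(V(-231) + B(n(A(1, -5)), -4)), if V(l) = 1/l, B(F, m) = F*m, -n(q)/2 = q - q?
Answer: -231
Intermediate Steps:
A(p, G) = -3 + p/2 (A(p, G) = (p + 3*(-2))/2 = (p - 6)/2 = (-6 + p)/2 = -3 + p/2)
n(q) = 0 (n(q) = -2*(q - q) = -2*0 = 0)
1/(V(-231) + B(n(A(1, -5)), -4)) = 1/(1/(-231) + 0*(-4)) = 1/(-1/231 + 0) = 1/(-1/231) = -231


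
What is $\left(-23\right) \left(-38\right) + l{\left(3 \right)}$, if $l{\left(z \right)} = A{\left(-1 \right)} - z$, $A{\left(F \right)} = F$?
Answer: $870$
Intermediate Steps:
$l{\left(z \right)} = -1 - z$
$\left(-23\right) \left(-38\right) + l{\left(3 \right)} = \left(-23\right) \left(-38\right) - 4 = 874 - 4 = 870$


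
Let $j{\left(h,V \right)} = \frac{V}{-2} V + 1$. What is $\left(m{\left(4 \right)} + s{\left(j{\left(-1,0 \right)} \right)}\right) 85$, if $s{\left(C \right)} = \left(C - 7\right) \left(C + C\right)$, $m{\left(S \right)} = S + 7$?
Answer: $-85$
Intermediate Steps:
$m{\left(S \right)} = 7 + S$
$j{\left(h,V \right)} = 1 - \frac{V^{2}}{2}$ ($j{\left(h,V \right)} = V \left(- \frac{1}{2}\right) V + 1 = - \frac{V}{2} V + 1 = - \frac{V^{2}}{2} + 1 = 1 - \frac{V^{2}}{2}$)
$s{\left(C \right)} = 2 C \left(-7 + C\right)$ ($s{\left(C \right)} = \left(-7 + C\right) 2 C = 2 C \left(-7 + C\right)$)
$\left(m{\left(4 \right)} + s{\left(j{\left(-1,0 \right)} \right)}\right) 85 = \left(\left(7 + 4\right) + 2 \left(1 - \frac{0^{2}}{2}\right) \left(-7 + \left(1 - \frac{0^{2}}{2}\right)\right)\right) 85 = \left(11 + 2 \left(1 - 0\right) \left(-7 + \left(1 - 0\right)\right)\right) 85 = \left(11 + 2 \left(1 + 0\right) \left(-7 + \left(1 + 0\right)\right)\right) 85 = \left(11 + 2 \cdot 1 \left(-7 + 1\right)\right) 85 = \left(11 + 2 \cdot 1 \left(-6\right)\right) 85 = \left(11 - 12\right) 85 = \left(-1\right) 85 = -85$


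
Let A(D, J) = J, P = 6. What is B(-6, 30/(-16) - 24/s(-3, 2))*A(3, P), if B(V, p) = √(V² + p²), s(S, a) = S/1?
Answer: 3*√4705/4 ≈ 51.445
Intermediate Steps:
s(S, a) = S (s(S, a) = S*1 = S)
B(-6, 30/(-16) - 24/s(-3, 2))*A(3, P) = √((-6)² + (30/(-16) - 24/(-3))²)*6 = √(36 + (30*(-1/16) - 24*(-⅓))²)*6 = √(36 + (-15/8 + 8)²)*6 = √(36 + (49/8)²)*6 = √(36 + 2401/64)*6 = √(4705/64)*6 = (√4705/8)*6 = 3*√4705/4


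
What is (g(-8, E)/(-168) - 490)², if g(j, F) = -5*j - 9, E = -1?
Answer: 6781687201/28224 ≈ 2.4028e+5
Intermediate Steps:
g(j, F) = -9 - 5*j
(g(-8, E)/(-168) - 490)² = ((-9 - 5*(-8))/(-168) - 490)² = ((-9 + 40)*(-1/168) - 490)² = (31*(-1/168) - 490)² = (-31/168 - 490)² = (-82351/168)² = 6781687201/28224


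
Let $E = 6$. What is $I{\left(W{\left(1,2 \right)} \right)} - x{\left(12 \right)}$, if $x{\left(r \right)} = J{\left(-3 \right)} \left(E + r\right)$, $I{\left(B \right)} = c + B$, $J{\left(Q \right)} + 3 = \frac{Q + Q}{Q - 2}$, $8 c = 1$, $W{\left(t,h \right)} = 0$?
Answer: $\frac{1301}{40} \approx 32.525$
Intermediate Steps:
$c = \frac{1}{8}$ ($c = \frac{1}{8} \cdot 1 = \frac{1}{8} \approx 0.125$)
$J{\left(Q \right)} = -3 + \frac{2 Q}{-2 + Q}$ ($J{\left(Q \right)} = -3 + \frac{Q + Q}{Q - 2} = -3 + \frac{2 Q}{-2 + Q}$)
$I{\left(B \right)} = \frac{1}{8} + B$
$x{\left(r \right)} = - \frac{54}{5} - \frac{9 r}{5}$ ($x{\left(r \right)} = \frac{6 - -3}{-2 - 3} \left(6 + r\right) = \frac{6 + 3}{-5} \left(6 + r\right) = \left(- \frac{1}{5}\right) 9 \left(6 + r\right) = - \frac{9 \left(6 + r\right)}{5} = - \frac{54}{5} - \frac{9 r}{5}$)
$I{\left(W{\left(1,2 \right)} \right)} - x{\left(12 \right)} = \left(\frac{1}{8} + 0\right) - \left(- \frac{54}{5} - \frac{108}{5}\right) = \frac{1}{8} - \left(- \frac{54}{5} - \frac{108}{5}\right) = \frac{1}{8} - - \frac{162}{5} = \frac{1}{8} + \frac{162}{5} = \frac{1301}{40}$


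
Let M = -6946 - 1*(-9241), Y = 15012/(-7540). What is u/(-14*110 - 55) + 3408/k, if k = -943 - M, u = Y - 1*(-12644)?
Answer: -43704276553/4867644925 ≈ -8.9785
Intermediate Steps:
Y = -3753/1885 (Y = 15012*(-1/7540) = -3753/1885 ≈ -1.9910)
M = 2295 (M = -6946 + 9241 = 2295)
u = 23830187/1885 (u = -3753/1885 - 1*(-12644) = -3753/1885 + 12644 = 23830187/1885 ≈ 12642.)
k = -3238 (k = -943 - 1*2295 = -943 - 2295 = -3238)
u/(-14*110 - 55) + 3408/k = 23830187/(1885*(-14*110 - 55)) + 3408/(-3238) = 23830187/(1885*(-1540 - 55)) + 3408*(-1/3238) = (23830187/1885)/(-1595) - 1704/1619 = (23830187/1885)*(-1/1595) - 1704/1619 = -23830187/3006575 - 1704/1619 = -43704276553/4867644925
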